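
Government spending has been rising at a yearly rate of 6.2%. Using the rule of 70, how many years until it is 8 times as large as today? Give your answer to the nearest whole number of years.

around 34 years

One doubling takes 70/6.2 = 11.29 years.
8× is 3 doublings, so 3 × 11.29 ≈ 34 years.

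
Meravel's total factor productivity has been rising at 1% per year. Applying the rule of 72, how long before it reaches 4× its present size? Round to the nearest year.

Doubling time ≈ 72/1 = 72.00 years.
Getting to 4× needs 2 doublings: 2 × 72.00 ≈ 144 years.

roughly 144 years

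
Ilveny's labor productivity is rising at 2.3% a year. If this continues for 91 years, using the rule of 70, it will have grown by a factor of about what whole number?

70/2.3 ≈ 30.43 years per doubling.
91 years fits 3 doublings: 2^3 = 8.

≈ 8 times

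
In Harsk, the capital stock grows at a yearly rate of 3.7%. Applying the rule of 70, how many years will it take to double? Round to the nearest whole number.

19 years

70/3.7 ≈ 18.92, so it doubles roughly every 19 years.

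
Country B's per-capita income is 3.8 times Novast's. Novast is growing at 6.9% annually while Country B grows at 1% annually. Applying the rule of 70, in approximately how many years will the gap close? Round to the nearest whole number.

What matters is the difference: 5.9 pp.
Rule of 70 on the gap: the ratio halves every 70/5.9 ≈ 11.86 years.
A 3.8 times gap takes log₂(3.8) ≈ 1.93 halvings to close: 1.93 × 11.86 ≈ 23 years.

approximately 23 years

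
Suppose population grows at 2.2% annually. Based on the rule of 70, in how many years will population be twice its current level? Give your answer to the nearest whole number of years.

At 2.2%, doubling takes about 70/2.2 = 31.82 years.

about 32 years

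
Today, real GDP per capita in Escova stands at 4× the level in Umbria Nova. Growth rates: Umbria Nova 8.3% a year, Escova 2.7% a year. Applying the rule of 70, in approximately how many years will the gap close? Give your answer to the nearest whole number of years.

What matters is the difference: 5.6 pp.
Rule of 70 on the gap: the ratio halves every 70/5.6 ≈ 12.50 years.
A 4× gap closes after 2 halvings: 2 × 12.50 ≈ 25 years.

about 25 years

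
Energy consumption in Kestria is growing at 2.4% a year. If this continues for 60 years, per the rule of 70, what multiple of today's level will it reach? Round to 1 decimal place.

Doubling time ≈ 70/2.4 = 29.17 years.
60 years / 29.17 ≈ 2.06 doublings → factor 2^2.06 ≈ 4.2.

4.2 times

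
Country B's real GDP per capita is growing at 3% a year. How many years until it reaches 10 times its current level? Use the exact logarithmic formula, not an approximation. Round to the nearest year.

t = ln(10) / ln(1 + 0.03) = 2.3026 / 0.029559 ≈ 77.90.
≈ 78 years.

78 years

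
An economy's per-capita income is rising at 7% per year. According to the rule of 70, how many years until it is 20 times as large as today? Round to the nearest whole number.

43 years

One doubling takes 70/7 = 10.00 years.
20× is log₂ 20 ≈ 4.32 doublings, so ≈ 4.32 × 10.00 = 43 years.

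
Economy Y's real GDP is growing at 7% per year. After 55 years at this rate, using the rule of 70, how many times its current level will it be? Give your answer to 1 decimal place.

Doubling time ≈ 70/7 = 10.00 years.
55 years / 10.00 ≈ 5.50 doublings → factor 2^5.50 ≈ 45.3.

≈ 45.3 times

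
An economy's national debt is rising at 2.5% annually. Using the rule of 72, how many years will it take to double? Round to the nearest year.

roughly 29 years

72/2.5 ≈ 28.80, so it doubles roughly every 29 years.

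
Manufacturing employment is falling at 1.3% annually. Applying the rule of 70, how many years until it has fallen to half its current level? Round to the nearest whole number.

≈ 54 years

The rule works in reverse for decay: 70/1.3 ≈ 53.85 years to halve.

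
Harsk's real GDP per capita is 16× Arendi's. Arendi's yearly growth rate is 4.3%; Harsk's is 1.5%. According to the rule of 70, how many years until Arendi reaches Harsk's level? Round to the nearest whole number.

about 100 years

Arendi gains on Harsk at 4.3% − 1.5% = 2.8 points a year.
At that relative rate the gap halves every 70/2.8 ≈ 25.00 years.
A 16× gap closes after 4 halvings: 4 × 25.00 ≈ 100 years.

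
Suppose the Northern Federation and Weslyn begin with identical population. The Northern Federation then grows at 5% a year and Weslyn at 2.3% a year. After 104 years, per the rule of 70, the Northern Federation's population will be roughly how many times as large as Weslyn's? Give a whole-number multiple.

16 times

Rate gap = 5% − 2.3% = 2.7 points.
The ratio doubles every 70/2.7 ≈ 25.93 years.
104/25.93 ≈ 4.01 doublings → ratio ≈ 2^4.01 ≈ 16.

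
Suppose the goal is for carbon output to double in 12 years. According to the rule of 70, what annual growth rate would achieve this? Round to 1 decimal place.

about 5.8%

70 / 12 ≈ 5.83, so about 5.8% a year.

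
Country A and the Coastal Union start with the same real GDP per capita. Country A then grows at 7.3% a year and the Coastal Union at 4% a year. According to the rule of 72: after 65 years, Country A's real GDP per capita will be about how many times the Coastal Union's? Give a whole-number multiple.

8 times

Only the 3.3-point difference matters.
72/3.3 ≈ 21.82 years per doubling of the ratio; 65 years gives 2.98 doublings, so ≈ 8×.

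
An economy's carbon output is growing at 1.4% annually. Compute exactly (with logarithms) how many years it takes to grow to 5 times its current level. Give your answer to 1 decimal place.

t = ln(5) / ln(1 + 0.014) = 1.6094 / 0.013903 ≈ 115.76.

115.8 years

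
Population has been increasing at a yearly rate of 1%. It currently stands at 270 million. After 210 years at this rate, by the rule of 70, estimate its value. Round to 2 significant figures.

roughly 2200 million

Doubling time ≈ 70/1 = 70.00 years.
210 years is 210/70.00 ≈ 3.00 doublings, a factor of 2^3.00 ≈ 8.00.
270 × 8.00 ≈ 2200 million.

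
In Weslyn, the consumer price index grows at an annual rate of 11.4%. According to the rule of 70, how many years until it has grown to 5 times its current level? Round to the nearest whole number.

≈ 14 years

One doubling takes 70/11.4 = 6.14 years.
5× is log₂ 5 ≈ 2.32 doublings, so ≈ 2.32 × 6.14 = 14 years.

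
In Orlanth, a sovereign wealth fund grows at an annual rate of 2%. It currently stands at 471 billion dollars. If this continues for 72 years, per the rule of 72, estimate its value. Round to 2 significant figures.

Doubling time ≈ 72/2 = 36.00 years.
72 years is 72/36.00 ≈ 2.00 doublings, a factor of 2^2.00 ≈ 4.00.
471 × 4.00 ≈ 1900 billion dollars.

≈ 1900 billion dollars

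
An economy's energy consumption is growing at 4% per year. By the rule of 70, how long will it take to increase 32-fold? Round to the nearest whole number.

One doubling takes 70/4 = 17.50 years.
32 = 2^5, so 5 doublings → 88 years.

approximately 88 years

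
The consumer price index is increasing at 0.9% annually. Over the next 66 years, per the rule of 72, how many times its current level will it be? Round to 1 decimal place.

roughly 1.8 times

Doubles every ≈ 80.00 years (72/0.9).
66 years is 0.83 doublings; 2^0.83 ≈ 1.8×.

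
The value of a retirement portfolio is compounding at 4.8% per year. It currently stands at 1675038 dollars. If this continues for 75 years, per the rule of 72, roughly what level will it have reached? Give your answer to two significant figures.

54000000 dollars

Doubling time ≈ 72/4.8 = 15.00 years.
75 years is 75/15.00 ≈ 5.00 doublings, a factor of 2^5.00 ≈ 32.00.
1675038 × 32.00 ≈ 54000000 dollars.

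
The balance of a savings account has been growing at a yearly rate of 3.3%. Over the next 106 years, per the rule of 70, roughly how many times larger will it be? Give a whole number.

about 32 times

Doubling time ≈ 70/3.3 = 21.21 years.
106/21.21 ≈ 5 doublings, so about 2^5 = 32×.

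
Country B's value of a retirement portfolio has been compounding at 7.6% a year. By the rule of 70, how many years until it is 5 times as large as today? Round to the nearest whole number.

One doubling takes 70/7.6 = 9.21 years.
Reaching 5× takes log₂(5) ≈ 2.32 doublings.
2.32 × 9.21 ≈ 21 years.

approximately 21 years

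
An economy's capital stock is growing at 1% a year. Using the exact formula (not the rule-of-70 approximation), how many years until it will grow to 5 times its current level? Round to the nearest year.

t = ln(5) / ln(1 + 0.01) = 1.6094 / 0.009950 ≈ 161.75.
≈ 162 years.

162 years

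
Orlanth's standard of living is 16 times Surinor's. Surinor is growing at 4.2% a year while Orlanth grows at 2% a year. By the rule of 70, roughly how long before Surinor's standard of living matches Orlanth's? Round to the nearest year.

The growth-rate gap is 4.2% − 2% = 2.2 percentage points.
So the ratio between them halves every 70/2.2 ≈ 31.82 years.
A 16 times gap closes after 4 halvings: 4 × 31.82 ≈ 127 years.

≈ 127 years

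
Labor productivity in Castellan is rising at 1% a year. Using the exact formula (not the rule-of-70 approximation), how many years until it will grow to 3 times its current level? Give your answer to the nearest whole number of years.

110 years

t = ln(3) / ln(1 + 0.01) = 1.0986 / 0.009950 ≈ 110.41.
≈ 110 years.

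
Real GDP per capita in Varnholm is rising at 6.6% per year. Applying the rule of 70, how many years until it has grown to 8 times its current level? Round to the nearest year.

One doubling takes 70/6.6 = 10.61 years.
8× is 3 doublings, so 3 × 10.61 ≈ 32 years.

≈ 32 years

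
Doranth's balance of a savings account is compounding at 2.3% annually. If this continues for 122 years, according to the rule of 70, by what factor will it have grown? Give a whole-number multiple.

approximately 16 times

At 2.3% one doubling takes ≈ 30.43 years; 122 years is 4 of them, so ×16.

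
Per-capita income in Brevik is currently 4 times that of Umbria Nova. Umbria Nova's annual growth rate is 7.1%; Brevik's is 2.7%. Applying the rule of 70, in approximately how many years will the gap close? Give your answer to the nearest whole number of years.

around 32 years

Umbria Nova gains on Brevik at 7.1% − 2.7% = 4.4 points a year.
At that relative rate the gap halves every 70/4.4 ≈ 15.91 years.
A 4 times gap closes after 2 halvings: 2 × 15.91 ≈ 32 years.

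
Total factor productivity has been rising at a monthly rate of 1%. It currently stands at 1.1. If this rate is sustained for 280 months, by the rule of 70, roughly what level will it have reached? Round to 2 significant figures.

approximately 18

It doubles every 70/1 ≈ 70.00 months, so 280 months is 4.00 doublings.
2^4.00 ≈ 16.00; 1.1 × 16.00 ≈ 18.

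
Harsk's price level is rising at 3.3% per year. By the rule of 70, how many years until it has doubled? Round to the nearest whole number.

At 3.3%, doubling takes about 70/3.3 = 21.21 years.

≈ 21 years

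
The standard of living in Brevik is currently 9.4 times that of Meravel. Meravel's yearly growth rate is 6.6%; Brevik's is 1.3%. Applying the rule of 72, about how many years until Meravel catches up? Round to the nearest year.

Meravel gains on Brevik at 6.6% − 1.3% = 5.3 points a year.
At that relative rate the gap halves every 72/5.3 ≈ 13.58 years.
A 9.4 times gap takes log₂(9.4) ≈ 3.23 halvings to close: 3.23 × 13.58 ≈ 44 years.

≈ 44 years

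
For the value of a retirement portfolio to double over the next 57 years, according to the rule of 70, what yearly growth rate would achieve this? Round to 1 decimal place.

about 1.2%

70 / 57 ≈ 1.23, so about 1.2% per year.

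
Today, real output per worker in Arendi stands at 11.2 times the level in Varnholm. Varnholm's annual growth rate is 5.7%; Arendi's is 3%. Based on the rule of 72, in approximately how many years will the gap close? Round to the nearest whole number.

around 93 years

The growth-rate gap is 5.7% − 3% = 2.7 percentage points.
So the ratio between them halves every 72/2.7 ≈ 26.67 years.
An 11.2 times gap takes log₂(11.2) ≈ 3.49 halvings to close: 3.49 × 26.67 ≈ 93 years.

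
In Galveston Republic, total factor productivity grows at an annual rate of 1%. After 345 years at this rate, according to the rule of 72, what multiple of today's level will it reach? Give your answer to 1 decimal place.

around 27.7 times

Doubles every ≈ 72.00 years (72/1).
345 years is 4.79 doublings; 2^4.79 ≈ 27.7×.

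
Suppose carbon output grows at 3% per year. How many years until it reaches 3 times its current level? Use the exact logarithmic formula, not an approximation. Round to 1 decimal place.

37.2 years

t = ln(3) / ln(1 + 0.03) = 1.0986 / 0.029559 ≈ 37.17.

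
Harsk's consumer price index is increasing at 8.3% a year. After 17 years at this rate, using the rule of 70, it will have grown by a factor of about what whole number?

≈ 4 times

70/8.3 ≈ 8.43 years per doubling.
17 years fits 2 doublings: 2^2 = 4.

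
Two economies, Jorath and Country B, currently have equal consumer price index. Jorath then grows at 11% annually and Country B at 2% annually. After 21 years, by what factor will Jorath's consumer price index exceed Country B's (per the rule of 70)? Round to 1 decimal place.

Only the 9-point difference matters.
70/9 ≈ 7.78 years per doubling of the ratio; 21 years gives 2.70 doublings, so ≈ 6.5×.

about 6.5 times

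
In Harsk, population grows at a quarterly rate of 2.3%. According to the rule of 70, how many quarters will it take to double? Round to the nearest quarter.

roughly 30 quarters

70/2.3 ≈ 30.43, so it doubles roughly every 30 quarters.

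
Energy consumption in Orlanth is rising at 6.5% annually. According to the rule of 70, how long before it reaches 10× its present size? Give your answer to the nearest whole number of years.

At 6.5% it doubles every 70/6.5 ≈ 10.77 years.
10× is log₂ 10 ≈ 3.32 doublings, so ≈ 3.32 × 10.77 = 36 years.

roughly 36 years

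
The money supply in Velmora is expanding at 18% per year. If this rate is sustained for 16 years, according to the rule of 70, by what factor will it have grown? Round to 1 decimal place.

around 17.3 times

Doubles every ≈ 3.89 years (70/18).
16 years is 4.11 doublings; 2^4.11 ≈ 17.3×.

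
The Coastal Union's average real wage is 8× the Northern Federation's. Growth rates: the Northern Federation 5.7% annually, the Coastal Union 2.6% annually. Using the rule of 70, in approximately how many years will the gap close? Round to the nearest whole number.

The growth-rate gap is 5.7% − 2.6% = 3.1 percentage points.
So the ratio between them halves every 70/3.1 ≈ 22.58 years.
An 8× gap closes after 3 halvings: 3 × 22.58 ≈ 68 years.

around 68 years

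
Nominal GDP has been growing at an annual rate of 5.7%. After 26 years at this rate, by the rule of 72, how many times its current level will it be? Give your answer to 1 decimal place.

roughly 4.2 times

Doubles every ≈ 12.63 years (72/5.7).
26 years is 2.06 doublings; 2^2.06 ≈ 4.2×.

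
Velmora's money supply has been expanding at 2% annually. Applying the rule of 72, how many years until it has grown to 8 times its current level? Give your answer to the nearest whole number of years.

≈ 108 years

One doubling takes 72/2 = 36.00 years.
8 = 2^3, so 3 doublings → 108 years.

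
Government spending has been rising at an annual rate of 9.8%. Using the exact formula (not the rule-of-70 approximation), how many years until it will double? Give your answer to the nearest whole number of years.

t = ln(2) / ln(1 + 0.098) = 0.6931 / 0.093490 ≈ 7.41.
≈ 7 years.

7 years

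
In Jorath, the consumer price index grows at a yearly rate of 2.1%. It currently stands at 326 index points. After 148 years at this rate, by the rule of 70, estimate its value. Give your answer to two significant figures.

7100 index points

Doubling time ≈ 70/2.1 = 33.33 years.
148 years is 148/33.33 ≈ 4.44 doublings, a factor of 2^4.44 ≈ 21.71.
326 × 21.71 ≈ 7100 index points.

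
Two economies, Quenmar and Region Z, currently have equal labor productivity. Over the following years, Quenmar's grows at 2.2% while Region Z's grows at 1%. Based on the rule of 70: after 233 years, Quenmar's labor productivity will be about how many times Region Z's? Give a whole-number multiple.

approximately 16 times

Rate gap = 2.2% − 1% = 1.2 points.
The ratio doubles every 70/1.2 ≈ 58.33 years.
233/58.33 ≈ 3.99 doublings → ratio ≈ 2^3.99 ≈ 16.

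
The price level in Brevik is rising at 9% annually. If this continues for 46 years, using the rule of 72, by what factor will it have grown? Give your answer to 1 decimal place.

Doubles every ≈ 8.00 years (72/9).
46 years is 5.75 doublings; 2^5.75 ≈ 53.8×.

about 53.8 times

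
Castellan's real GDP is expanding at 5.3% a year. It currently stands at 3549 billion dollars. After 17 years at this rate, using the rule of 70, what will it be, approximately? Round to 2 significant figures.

roughly 8700 billion dollars

It doubles every 70/5.3 ≈ 13.21 years, so 17 years is 1.29 doublings.
2^1.29 ≈ 2.45; 3549 × 2.45 ≈ 8700 billion dollars.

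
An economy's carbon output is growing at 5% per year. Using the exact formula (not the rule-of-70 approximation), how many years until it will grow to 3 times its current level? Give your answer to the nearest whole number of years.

t = ln(3) / ln(1 + 0.05) = 1.0986 / 0.048790 ≈ 22.52.
≈ 23 years.

23 years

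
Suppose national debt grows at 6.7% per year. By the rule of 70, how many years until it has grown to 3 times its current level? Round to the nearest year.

At 6.7% it doubles every 70/6.7 ≈ 10.45 years.
Reaching 3× takes log₂(3) ≈ 1.58 doublings.
1.58 × 10.45 ≈ 17 years.

around 17 years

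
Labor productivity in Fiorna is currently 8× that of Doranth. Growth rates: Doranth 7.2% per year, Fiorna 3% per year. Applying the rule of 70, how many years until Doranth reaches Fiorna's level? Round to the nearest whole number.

The growth-rate gap is 7.2% − 3% = 4.2 percentage points.
So the ratio between them halves every 70/4.2 ≈ 16.67 years.
An 8× gap closes after 3 halvings: 3 × 16.67 ≈ 50 years.

about 50 years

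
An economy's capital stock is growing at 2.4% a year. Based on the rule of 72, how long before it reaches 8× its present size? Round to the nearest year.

90 years

Doubling time ≈ 72/2.4 = 30.00 years.
8 = 2^3, so 3 doublings → 90 years.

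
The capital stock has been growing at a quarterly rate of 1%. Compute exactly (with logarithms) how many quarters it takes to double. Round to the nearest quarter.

t = ln(2) / ln(1 + 0.01) = 0.6931 / 0.009950 ≈ 69.66.
≈ 70 quarters.

70 quarters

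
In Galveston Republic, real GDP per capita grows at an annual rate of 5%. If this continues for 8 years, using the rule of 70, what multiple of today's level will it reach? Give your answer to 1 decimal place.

around 1.5 times

Doubles every ≈ 14.00 years (70/5).
8 years is 0.57 doublings; 2^0.57 ≈ 1.5×.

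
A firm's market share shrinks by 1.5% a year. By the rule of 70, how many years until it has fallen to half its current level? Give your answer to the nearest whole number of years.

roughly 47 years

Falling at 1.5%, it halves about every 70/1.5 = 46.67 years.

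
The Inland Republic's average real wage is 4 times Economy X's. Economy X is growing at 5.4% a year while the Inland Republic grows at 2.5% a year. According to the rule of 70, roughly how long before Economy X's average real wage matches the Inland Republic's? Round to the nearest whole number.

48 years

The growth-rate gap is 5.4% − 2.5% = 2.9 percentage points.
So the ratio between them halves every 70/2.9 ≈ 24.14 years.
A 4 times gap closes after 2 halvings: 2 × 24.14 ≈ 48 years.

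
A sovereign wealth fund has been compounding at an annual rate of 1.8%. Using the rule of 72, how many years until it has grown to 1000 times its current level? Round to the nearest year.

At 1.8% it doubles every 72/1.8 ≈ 40.00 years.
Reaching 1000× takes log₂(1000) ≈ 9.97 doublings.
9.97 × 40.00 ≈ 399 years.

roughly 399 years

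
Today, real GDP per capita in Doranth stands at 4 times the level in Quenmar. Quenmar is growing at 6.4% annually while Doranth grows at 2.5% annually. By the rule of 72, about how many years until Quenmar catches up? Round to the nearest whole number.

What matters is the difference: 3.9 pp.
Rule of 72 on the gap: the ratio halves every 72/3.9 ≈ 18.46 years.
A 4 times gap closes after 2 halvings: 2 × 18.46 ≈ 37 years.

≈ 37 years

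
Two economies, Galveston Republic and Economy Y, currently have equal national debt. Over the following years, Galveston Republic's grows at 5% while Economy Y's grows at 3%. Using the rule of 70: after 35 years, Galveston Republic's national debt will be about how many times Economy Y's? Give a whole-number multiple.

Only the 2-point difference matters.
70/2 ≈ 35.00 years per doubling of the ratio; 35 years gives 1.00 doublings, so ≈ 2×.

2 times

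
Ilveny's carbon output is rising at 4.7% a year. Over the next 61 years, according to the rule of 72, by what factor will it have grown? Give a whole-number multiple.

72/4.7 ≈ 15.32 years per doubling.
61 years fits 4 doublings: 2^4 = 16.

16 times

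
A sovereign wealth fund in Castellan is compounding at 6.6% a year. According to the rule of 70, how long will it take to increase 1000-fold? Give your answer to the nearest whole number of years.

Doubling time ≈ 70/6.6 = 10.61 years.
1000× is log₂ 1000 ≈ 9.97 doublings, so ≈ 9.97 × 10.61 = 106 years.

approximately 106 years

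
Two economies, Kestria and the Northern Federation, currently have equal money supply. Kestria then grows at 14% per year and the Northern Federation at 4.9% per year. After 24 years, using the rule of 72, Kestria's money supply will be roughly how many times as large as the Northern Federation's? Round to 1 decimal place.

around 8.2 times

Kestria pulls ahead at 9.1 pp per year, so the ratio doubles every 72/9.1 ≈ 7.91 years.
In 24 years that's 3.03 doublings: 2^3.03 ≈ 8.2.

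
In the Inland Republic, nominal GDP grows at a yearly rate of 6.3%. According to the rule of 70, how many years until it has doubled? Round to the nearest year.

At 6.3%, doubling takes about 70/6.3 = 11.11 years.

around 11 years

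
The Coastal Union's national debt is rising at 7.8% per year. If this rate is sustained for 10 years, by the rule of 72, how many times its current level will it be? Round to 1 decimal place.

around 2.1 times

Doubling time ≈ 72/7.8 = 9.23 years.
10 years / 9.23 ≈ 1.08 doublings → factor 2^1.08 ≈ 2.1.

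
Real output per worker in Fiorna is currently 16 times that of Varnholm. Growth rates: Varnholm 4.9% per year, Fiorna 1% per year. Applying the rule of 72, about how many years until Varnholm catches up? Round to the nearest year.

≈ 74 years

What matters is the difference: 3.9 pp.
Rule of 72 on the gap: the ratio halves every 72/3.9 ≈ 18.46 years.
A 16 times gap closes after 4 halvings: 4 × 18.46 ≈ 74 years.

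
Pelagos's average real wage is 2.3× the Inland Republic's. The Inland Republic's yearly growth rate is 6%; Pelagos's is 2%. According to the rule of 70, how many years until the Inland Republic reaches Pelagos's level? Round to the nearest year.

The growth-rate gap is 6% − 2% = 4 percentage points.
So the ratio between them halves every 70/4 ≈ 17.50 years.
A 2.3× gap takes log₂(2.3) ≈ 1.20 halvings to close: 1.20 × 17.50 ≈ 21 years.

approximately 21 years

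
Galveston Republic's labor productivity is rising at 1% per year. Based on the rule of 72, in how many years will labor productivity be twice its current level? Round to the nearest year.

At 1%, doubling takes about 72/1 = 72.00 years.

≈ 72 years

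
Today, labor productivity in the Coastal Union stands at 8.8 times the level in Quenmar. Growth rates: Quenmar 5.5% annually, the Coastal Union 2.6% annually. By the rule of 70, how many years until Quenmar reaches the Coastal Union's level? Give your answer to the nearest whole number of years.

The growth-rate gap is 5.5% − 2.6% = 2.9 percentage points.
So the ratio between them halves every 70/2.9 ≈ 24.14 years.
An 8.8 times gap takes log₂(8.8) ≈ 3.14 halvings to close: 3.14 × 24.14 ≈ 76 years.

approximately 76 years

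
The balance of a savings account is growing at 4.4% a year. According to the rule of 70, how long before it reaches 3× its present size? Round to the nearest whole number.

Doubling time ≈ 70/4.4 = 15.91 years.
Reaching 3× takes log₂(3) ≈ 1.58 doublings.
1.58 × 15.91 ≈ 25 years.

around 25 years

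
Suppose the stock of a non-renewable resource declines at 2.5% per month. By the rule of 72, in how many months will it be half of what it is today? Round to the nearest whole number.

Halving time ≈ 72 / 2.5 = 28.80 → 29 months.

roughly 29 months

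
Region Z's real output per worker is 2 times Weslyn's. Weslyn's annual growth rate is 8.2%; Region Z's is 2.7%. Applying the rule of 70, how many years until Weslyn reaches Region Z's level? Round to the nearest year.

What matters is the difference: 5.5 pp.
Rule of 70 on the gap: the ratio halves every 70/5.5 ≈ 12.73 years.
A 2 times gap closes after 1 halving: 1 × 12.73 ≈ 13 years.

approximately 13 years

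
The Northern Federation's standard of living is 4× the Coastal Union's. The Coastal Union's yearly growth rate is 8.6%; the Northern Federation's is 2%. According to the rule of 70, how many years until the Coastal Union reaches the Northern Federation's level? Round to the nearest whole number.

the Coastal Union gains on the Northern Federation at 8.6% − 2% = 6.6 points a year.
At that relative rate the gap halves every 70/6.6 ≈ 10.61 years.
A 4× gap closes after 2 halvings: 2 × 10.61 ≈ 21 years.

21 years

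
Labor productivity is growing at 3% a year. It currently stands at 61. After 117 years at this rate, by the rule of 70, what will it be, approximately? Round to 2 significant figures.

Doubling time ≈ 70/3 = 23.33 years.
117 years is 117/23.33 ≈ 5.02 doublings, a factor of 2^5.02 ≈ 32.45.
61 × 32.45 ≈ 2000.

roughly 2000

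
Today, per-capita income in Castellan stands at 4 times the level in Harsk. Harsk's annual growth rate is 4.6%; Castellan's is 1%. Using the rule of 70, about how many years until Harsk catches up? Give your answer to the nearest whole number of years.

What matters is the difference: 3.6 pp.
Rule of 70 on the gap: the ratio halves every 70/3.6 ≈ 19.44 years.
A 4 times gap closes after 2 halvings: 2 × 19.44 ≈ 39 years.

≈ 39 years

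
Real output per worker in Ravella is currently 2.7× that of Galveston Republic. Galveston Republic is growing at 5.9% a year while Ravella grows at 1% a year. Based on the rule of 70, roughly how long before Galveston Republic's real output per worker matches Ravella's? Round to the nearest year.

around 20 years

The growth-rate gap is 5.9% − 1% = 4.9 percentage points.
So the ratio between them halves every 70/4.9 ≈ 14.29 years.
A 2.7× gap takes log₂(2.7) ≈ 1.43 halvings to close: 1.43 × 14.29 ≈ 20 years.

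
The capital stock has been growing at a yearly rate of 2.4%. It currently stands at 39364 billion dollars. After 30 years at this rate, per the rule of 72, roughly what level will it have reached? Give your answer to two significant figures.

approximately 79000 billion dollars

Doubling time ≈ 72/2.4 = 30.00 years.
30 years is 30/30.00 ≈ 1.00 doublings, a factor of 2^1.00 ≈ 2.00.
39364 × 2.00 ≈ 79000 billion dollars.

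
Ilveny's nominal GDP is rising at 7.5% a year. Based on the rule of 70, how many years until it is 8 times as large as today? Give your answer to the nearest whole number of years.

28 years

Doubling time ≈ 70/7.5 = 9.33 years.
8× is 3 doublings, so 3 × 9.33 ≈ 28 years.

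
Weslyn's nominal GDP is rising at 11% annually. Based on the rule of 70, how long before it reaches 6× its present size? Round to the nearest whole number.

At 11% it doubles every 70/11 ≈ 6.36 years.
Reaching 6× takes log₂(6) ≈ 2.58 doublings.
2.58 × 6.36 ≈ 16 years.

≈ 16 years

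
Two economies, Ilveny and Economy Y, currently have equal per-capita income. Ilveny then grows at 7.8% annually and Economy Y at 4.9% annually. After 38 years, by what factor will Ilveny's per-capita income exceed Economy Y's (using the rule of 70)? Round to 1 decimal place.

Only the 2.9-point difference matters.
70/2.9 ≈ 24.14 years per doubling of the ratio; 38 years gives 1.57 doublings, so ≈ 3.0×.

3.0 times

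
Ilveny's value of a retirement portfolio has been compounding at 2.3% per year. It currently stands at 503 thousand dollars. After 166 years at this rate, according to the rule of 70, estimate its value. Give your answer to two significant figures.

roughly 22000 thousand dollars

It doubles every 70/2.3 ≈ 30.43 years, so 166 years is 5.46 doublings.
2^5.46 ≈ 44.02; 503 × 44.02 ≈ 22000 thousand dollars.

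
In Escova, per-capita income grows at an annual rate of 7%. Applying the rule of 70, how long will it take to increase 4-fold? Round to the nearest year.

approximately 20 years

At 7% it doubles every 70/7 ≈ 10.00 years.
4× is 2 doublings, so 2 × 10.00 ≈ 20 years.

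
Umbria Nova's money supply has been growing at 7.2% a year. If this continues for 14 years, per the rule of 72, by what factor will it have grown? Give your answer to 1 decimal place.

approximately 2.6 times

Doubling time ≈ 72/7.2 = 10.00 years.
14 years / 10.00 ≈ 1.40 doublings → factor 2^1.40 ≈ 2.6.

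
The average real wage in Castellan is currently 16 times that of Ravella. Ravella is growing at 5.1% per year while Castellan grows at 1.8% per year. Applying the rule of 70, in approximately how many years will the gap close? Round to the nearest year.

85 years

Ravella gains on Castellan at 5.1% − 1.8% = 3.3 points a year.
At that relative rate the gap halves every 70/3.3 ≈ 21.21 years.
A 16 times gap closes after 4 halvings: 4 × 21.21 ≈ 85 years.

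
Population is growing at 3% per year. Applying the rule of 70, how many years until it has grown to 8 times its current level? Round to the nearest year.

around 70 years

Doubling time ≈ 70/3 = 23.33 years.
Getting to 8× needs 3 doublings: 3 × 23.33 ≈ 70 years.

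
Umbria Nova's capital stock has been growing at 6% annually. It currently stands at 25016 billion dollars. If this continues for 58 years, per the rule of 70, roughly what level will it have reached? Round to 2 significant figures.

It doubles every 70/6 ≈ 11.67 years, so 58 years is 4.97 doublings.
2^4.97 ≈ 31.34; 25016 × 31.34 ≈ 780000 billion dollars.

approximately 780000 billion dollars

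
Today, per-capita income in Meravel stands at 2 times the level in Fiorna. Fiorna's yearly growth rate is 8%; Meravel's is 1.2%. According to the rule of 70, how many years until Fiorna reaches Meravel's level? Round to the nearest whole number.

roughly 10 years

The growth-rate gap is 8% − 1.2% = 6.8 percentage points.
So the ratio between them halves every 70/6.8 ≈ 10.29 years.
A 2 times gap closes after 1 halving: 1 × 10.29 ≈ 10 years.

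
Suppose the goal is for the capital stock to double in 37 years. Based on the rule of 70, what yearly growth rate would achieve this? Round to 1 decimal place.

1.9% per year

70 / 37 ≈ 1.89, so about 1.9% per year.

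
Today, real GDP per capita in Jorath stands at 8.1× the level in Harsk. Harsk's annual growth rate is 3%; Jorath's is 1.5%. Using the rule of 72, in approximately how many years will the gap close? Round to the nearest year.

The growth-rate gap is 3% − 1.5% = 1.5 percentage points.
So the ratio between them halves every 72/1.5 ≈ 48.00 years.
An 8.1× gap takes log₂(8.1) ≈ 3.02 halvings to close: 3.02 × 48.00 ≈ 145 years.

≈ 145 years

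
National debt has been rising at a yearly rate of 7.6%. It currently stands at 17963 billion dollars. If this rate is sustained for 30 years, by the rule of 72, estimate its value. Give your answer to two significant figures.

It doubles every 72/7.6 ≈ 9.47 years, so 30 years is 3.17 doublings.
2^3.17 ≈ 9.00; 17963 × 9.00 ≈ 160000 billion dollars.

about 160000 billion dollars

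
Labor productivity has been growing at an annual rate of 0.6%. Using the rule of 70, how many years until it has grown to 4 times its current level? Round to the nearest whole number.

about 233 years

At 0.6% it doubles every 70/0.6 ≈ 116.67 years.
4× is 2 doublings, so 2 × 116.67 ≈ 233 years.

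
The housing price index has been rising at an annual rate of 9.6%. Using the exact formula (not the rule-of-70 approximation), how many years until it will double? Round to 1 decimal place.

t = ln(2) / ln(1 + 0.096) = 0.6931 / 0.091667 ≈ 7.56.

7.6 years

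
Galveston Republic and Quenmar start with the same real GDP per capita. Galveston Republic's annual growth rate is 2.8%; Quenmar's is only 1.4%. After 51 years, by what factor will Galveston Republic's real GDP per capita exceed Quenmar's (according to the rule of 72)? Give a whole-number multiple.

Galveston Republic pulls ahead at 1.4 pp per year, so the ratio doubles every 72/1.4 ≈ 51.43 years.
In 51 years that's 0.99 doublings: 2^0.99 ≈ 2.

2 times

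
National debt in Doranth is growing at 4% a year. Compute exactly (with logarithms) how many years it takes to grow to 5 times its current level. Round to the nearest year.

t = ln(5) / ln(1 + 0.04) = 1.6094 / 0.039221 ≈ 41.03.
≈ 41 years.

41 years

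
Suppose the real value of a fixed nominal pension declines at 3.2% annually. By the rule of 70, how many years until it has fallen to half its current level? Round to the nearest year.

The rule works in reverse for decay: 70/3.2 ≈ 21.88 years to halve.

roughly 22 years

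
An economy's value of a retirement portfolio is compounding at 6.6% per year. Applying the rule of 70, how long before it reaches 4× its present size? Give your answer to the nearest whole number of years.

One doubling takes 70/6.6 = 10.61 years.
4× is 2 doublings, so 2 × 10.61 ≈ 21 years.

roughly 21 years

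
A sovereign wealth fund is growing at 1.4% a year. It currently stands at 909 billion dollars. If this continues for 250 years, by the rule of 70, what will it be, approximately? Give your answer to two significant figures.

approximately 29000 billion dollars

It doubles every 70/1.4 ≈ 50.00 years, so 250 years is 5.00 doublings.
2^5.00 ≈ 32.00; 909 × 32.00 ≈ 29000 billion dollars.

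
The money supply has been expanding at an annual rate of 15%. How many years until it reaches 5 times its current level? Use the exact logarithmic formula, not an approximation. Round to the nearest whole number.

12 years

t = ln(5) / ln(1 + 0.15) = 1.6094 / 0.139762 ≈ 11.52.
≈ 12 years.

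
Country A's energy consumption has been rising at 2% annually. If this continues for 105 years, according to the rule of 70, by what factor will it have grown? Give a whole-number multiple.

≈ 8 times

70/2 ≈ 35.00 years per doubling.
105 years fits 3 doublings: 2^3 = 8.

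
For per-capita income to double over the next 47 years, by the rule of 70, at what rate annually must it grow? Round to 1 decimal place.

70 / 47 ≈ 1.49, so about 1.5% annually.

1.5%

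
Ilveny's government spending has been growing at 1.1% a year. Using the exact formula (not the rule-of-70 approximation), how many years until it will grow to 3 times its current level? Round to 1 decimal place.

t = ln(3) / ln(1 + 0.011) = 1.0986 / 0.010940 ≈ 100.42.

100.4 years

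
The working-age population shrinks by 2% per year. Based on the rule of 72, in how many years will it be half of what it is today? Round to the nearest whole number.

around 36 years

Falling at 2%, it halves about every 72/2 = 36.00 years.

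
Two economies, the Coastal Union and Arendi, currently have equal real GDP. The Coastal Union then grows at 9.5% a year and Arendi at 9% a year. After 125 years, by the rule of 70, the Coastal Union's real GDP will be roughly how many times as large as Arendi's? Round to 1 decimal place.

the Coastal Union pulls ahead at 0.5 pp per year, so the ratio doubles every 70/0.5 ≈ 140.00 years.
In 125 years that's 0.89 doublings: 2^0.89 ≈ 1.9.

1.9 times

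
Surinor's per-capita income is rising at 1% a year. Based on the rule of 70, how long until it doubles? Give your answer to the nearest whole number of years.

70/1 ≈ 70.00, so it doubles roughly every 70 years.

approximately 70 years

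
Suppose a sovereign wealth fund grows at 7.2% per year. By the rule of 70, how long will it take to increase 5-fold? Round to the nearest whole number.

At 7.2% it doubles every 70/7.2 ≈ 9.72 years.
5× is log₂ 5 ≈ 2.32 doublings, so ≈ 2.32 × 9.72 = 23 years.

≈ 23 years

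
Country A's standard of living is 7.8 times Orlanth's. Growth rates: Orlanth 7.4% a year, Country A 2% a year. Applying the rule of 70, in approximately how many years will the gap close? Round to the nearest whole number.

What matters is the difference: 5.4 pp.
Rule of 70 on the gap: the ratio halves every 70/5.4 ≈ 12.96 years.
A 7.8 times gap takes log₂(7.8) ≈ 2.96 halvings to close: 2.96 × 12.96 ≈ 38 years.

≈ 38 years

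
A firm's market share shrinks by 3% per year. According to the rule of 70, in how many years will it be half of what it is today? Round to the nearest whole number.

Falling at 3%, it halves about every 70/3 = 23.33 years.

about 23 years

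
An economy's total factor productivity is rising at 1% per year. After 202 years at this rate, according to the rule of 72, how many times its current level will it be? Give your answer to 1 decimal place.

approximately 7.0 times

Doubling time ≈ 72/1 = 72.00 years.
202 years / 72.00 ≈ 2.81 doublings → factor 2^2.81 ≈ 7.0.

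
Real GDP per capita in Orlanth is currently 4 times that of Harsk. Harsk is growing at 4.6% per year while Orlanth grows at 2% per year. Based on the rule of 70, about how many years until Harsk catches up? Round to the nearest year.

The growth-rate gap is 4.6% − 2% = 2.6 percentage points.
So the ratio between them halves every 70/2.6 ≈ 26.92 years.
A 4 times gap closes after 2 halvings: 2 × 26.92 ≈ 54 years.

around 54 years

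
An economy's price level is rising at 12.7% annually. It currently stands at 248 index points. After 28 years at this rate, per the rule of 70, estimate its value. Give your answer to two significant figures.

It doubles every 70/12.7 ≈ 5.51 years, so 28 years is 5.08 doublings.
2^5.08 ≈ 33.82; 248 × 33.82 ≈ 8400 index points.

approximately 8400 index points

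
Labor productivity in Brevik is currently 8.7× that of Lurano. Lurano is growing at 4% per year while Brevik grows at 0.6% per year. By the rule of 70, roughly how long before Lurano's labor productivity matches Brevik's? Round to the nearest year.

Lurano gains on Brevik at 4% − 0.6% = 3.4 points a year.
At that relative rate the gap halves every 70/3.4 ≈ 20.59 years.
An 8.7× gap takes log₂(8.7) ≈ 3.12 halvings to close: 3.12 × 20.59 ≈ 64 years.

around 64 years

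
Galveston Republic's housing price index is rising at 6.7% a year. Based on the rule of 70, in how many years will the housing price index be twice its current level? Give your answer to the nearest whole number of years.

around 10 years

70/6.7 ≈ 10.45, so it doubles roughly every 10 years.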